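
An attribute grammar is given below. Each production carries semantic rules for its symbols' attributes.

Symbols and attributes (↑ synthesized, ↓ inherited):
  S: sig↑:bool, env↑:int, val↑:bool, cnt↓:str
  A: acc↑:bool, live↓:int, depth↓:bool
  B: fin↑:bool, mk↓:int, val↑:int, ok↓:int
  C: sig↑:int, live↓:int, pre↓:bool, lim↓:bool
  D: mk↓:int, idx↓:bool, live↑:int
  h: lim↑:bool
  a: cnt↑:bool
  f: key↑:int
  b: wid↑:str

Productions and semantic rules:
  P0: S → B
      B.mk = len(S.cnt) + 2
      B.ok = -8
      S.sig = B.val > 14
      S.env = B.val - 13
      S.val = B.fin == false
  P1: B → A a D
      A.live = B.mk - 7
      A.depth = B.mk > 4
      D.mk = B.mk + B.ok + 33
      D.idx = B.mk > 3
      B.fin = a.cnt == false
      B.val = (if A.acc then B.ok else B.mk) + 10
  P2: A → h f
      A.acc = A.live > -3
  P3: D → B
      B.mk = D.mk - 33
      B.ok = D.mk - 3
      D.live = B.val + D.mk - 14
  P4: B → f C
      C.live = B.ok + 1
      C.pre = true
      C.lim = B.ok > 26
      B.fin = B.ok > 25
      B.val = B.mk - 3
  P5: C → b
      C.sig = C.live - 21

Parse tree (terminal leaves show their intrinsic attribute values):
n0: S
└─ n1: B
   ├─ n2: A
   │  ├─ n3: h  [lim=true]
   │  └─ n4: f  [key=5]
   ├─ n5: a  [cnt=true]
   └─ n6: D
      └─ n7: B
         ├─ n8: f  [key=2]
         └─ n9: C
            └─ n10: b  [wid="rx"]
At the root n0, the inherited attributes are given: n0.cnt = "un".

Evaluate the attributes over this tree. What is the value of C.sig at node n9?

6

1. n0.cnt = "un"  [given at root]
2. n1.mk = 4  [len(S.cnt) + 2]
3. n1.ok = -8  [-8]
4. n2.live = -3  [B.mk - 7]
5. n2.depth = false  [B.mk > 4]
6. n3.lim = true  [terminal]
7. n4.key = 5  [terminal]
8. n2.acc = false  [A.live > -3]
9. n5.cnt = true  [terminal]
10. n6.mk = 29  [B.mk + B.ok + 33]
11. n6.idx = true  [B.mk > 3]
12. n7.mk = -4  [D.mk - 33]
13. n7.ok = 26  [D.mk - 3]
14. n8.key = 2  [terminal]
15. n9.live = 27  [B.ok + 1]
16. n9.pre = true  [true]
17. n9.lim = false  [B.ok > 26]
18. n10.wid = "rx"  [terminal]
19. n9.sig = 6  [C.live - 21]
20. n7.fin = true  [B.ok > 25]
21. n7.val = -7  [B.mk - 3]
22. n6.live = 8  [B.val + D.mk - 14]
23. n1.fin = false  [a.cnt == false]
24. n1.val = 14  [(if A.acc then B.ok else B.mk) + 10]
25. n0.sig = false  [B.val > 14]
26. n0.env = 1  [B.val - 13]
27. n0.val = true  [B.fin == false]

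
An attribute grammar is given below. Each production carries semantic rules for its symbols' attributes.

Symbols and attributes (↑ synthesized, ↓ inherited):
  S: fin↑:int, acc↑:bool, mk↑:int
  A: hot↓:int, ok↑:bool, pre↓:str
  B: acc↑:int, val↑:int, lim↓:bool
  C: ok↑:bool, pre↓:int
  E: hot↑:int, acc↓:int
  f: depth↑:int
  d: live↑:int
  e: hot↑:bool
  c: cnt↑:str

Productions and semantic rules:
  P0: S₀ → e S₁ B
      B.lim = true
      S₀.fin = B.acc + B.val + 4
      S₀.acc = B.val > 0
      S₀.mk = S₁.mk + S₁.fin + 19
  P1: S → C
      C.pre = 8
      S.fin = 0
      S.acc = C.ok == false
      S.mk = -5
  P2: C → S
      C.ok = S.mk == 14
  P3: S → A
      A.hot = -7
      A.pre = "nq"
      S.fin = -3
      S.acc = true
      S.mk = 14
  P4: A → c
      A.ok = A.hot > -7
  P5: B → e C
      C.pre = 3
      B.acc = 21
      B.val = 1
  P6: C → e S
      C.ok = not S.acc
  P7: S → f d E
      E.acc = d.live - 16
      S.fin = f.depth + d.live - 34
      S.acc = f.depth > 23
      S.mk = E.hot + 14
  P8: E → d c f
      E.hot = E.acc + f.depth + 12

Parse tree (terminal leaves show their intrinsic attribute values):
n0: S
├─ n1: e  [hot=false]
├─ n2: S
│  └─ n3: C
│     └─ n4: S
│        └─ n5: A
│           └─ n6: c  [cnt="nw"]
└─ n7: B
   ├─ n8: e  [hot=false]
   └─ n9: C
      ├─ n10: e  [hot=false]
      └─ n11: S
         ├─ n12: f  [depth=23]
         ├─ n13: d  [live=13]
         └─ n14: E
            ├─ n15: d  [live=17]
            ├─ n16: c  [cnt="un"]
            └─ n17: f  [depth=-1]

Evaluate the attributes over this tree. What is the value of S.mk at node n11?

1. n1.hot = false  [terminal]
2. n3.pre = 8  [8]
3. n5.hot = -7  [-7]
4. n5.pre = "nq"  ["nq"]
5. n6.cnt = "nw"  [terminal]
6. n5.ok = false  [A.hot > -7]
7. n4.fin = -3  [-3]
8. n4.acc = true  [true]
9. n4.mk = 14  [14]
10. n3.ok = true  [S.mk == 14]
11. n2.fin = 0  [0]
12. n2.acc = false  [C.ok == false]
13. n2.mk = -5  [-5]
14. n7.lim = true  [true]
15. n8.hot = false  [terminal]
16. n9.pre = 3  [3]
17. n10.hot = false  [terminal]
18. n12.depth = 23  [terminal]
19. n13.live = 13  [terminal]
20. n14.acc = -3  [d.live - 16]
21. n15.live = 17  [terminal]
22. n16.cnt = "un"  [terminal]
23. n17.depth = -1  [terminal]
24. n14.hot = 8  [E.acc + f.depth + 12]
25. n11.fin = 2  [f.depth + d.live - 34]
26. n11.acc = false  [f.depth > 23]
27. n11.mk = 22  [E.hot + 14]
28. n9.ok = true  [not S.acc]
29. n7.acc = 21  [21]
30. n7.val = 1  [1]
31. n0.fin = 26  [B.acc + B.val + 4]
32. n0.acc = true  [B.val > 0]
33. n0.mk = 14  [S₁.mk + S₁.fin + 19]

22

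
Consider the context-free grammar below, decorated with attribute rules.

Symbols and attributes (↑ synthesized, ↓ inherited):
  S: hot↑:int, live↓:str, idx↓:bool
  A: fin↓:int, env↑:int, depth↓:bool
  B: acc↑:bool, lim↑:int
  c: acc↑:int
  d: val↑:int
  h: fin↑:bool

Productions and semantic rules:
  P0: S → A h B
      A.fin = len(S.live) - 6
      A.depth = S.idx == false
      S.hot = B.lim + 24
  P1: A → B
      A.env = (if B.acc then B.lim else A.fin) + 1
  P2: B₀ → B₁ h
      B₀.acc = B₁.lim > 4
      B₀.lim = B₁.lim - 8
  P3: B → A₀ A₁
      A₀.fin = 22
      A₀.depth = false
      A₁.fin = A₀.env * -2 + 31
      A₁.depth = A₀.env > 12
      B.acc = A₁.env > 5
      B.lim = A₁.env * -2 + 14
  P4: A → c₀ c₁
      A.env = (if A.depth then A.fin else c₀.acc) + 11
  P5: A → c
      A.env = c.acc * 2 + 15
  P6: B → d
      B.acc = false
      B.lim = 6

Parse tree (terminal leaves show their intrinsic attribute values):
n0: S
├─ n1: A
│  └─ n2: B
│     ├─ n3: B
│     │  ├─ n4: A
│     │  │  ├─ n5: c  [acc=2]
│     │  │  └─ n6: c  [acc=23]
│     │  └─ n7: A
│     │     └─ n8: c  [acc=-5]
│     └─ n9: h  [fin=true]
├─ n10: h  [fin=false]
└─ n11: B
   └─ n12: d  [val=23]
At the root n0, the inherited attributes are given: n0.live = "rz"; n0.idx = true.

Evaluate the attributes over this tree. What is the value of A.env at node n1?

1. n0.live = "rz"  [given at root]
2. n0.idx = true  [given at root]
3. n1.fin = -4  [len(S.live) - 6]
4. n1.depth = false  [S.idx == false]
5. n4.fin = 22  [22]
6. n4.depth = false  [false]
7. n5.acc = 2  [terminal]
8. n6.acc = 23  [terminal]
9. n4.env = 13  [(if A.depth then A.fin else c₀.acc) + 11]
10. n7.fin = 5  [A₀.env * -2 + 31]
11. n7.depth = true  [A₀.env > 12]
12. n8.acc = -5  [terminal]
13. n7.env = 5  [c.acc * 2 + 15]
14. n3.acc = false  [A₁.env > 5]
15. n3.lim = 4  [A₁.env * -2 + 14]
16. n9.fin = true  [terminal]
17. n2.acc = false  [B₁.lim > 4]
18. n2.lim = -4  [B₁.lim - 8]
19. n1.env = -3  [(if B.acc then B.lim else A.fin) + 1]
20. n10.fin = false  [terminal]
21. n12.val = 23  [terminal]
22. n11.acc = false  [false]
23. n11.lim = 6  [6]
24. n0.hot = 30  [B.lim + 24]

-3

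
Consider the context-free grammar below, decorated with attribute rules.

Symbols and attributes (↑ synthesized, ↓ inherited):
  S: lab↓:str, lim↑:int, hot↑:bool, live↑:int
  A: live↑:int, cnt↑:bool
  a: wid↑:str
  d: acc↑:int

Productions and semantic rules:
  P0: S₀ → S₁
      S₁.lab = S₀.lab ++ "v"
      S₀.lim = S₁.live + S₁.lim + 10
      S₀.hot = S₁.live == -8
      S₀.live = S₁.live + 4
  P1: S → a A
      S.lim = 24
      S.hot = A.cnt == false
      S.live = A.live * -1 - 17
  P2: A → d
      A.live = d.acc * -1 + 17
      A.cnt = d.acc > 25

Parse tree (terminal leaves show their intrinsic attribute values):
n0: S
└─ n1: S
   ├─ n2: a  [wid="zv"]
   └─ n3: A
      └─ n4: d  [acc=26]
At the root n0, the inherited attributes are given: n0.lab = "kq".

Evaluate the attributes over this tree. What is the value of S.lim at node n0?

26

1. n0.lab = "kq"  [given at root]
2. n1.lab = "kqv"  [S₀.lab ++ "v"]
3. n2.wid = "zv"  [terminal]
4. n4.acc = 26  [terminal]
5. n3.live = -9  [d.acc * -1 + 17]
6. n3.cnt = true  [d.acc > 25]
7. n1.lim = 24  [24]
8. n1.hot = false  [A.cnt == false]
9. n1.live = -8  [A.live * -1 - 17]
10. n0.lim = 26  [S₁.live + S₁.lim + 10]
11. n0.hot = true  [S₁.live == -8]
12. n0.live = -4  [S₁.live + 4]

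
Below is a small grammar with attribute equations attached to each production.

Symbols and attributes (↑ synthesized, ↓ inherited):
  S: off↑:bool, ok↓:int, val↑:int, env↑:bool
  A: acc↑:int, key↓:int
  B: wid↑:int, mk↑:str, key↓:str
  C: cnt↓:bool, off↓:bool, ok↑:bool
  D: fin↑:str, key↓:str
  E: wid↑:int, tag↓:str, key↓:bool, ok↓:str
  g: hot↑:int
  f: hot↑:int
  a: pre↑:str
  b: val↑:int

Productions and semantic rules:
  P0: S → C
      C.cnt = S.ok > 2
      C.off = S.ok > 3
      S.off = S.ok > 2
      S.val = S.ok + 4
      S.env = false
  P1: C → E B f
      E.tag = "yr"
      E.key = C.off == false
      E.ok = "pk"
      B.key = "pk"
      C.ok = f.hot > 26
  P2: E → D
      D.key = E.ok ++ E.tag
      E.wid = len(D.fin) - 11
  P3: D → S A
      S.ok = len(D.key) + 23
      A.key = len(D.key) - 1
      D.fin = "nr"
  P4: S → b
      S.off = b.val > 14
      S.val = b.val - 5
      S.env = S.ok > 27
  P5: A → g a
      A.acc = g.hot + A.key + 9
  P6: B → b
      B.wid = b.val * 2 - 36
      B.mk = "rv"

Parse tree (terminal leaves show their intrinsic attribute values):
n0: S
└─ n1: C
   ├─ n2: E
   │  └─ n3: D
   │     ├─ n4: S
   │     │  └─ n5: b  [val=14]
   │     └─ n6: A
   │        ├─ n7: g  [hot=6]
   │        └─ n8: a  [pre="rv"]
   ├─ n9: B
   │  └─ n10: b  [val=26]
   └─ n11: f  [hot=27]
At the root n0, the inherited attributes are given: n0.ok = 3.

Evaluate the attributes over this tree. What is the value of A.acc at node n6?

1. n0.ok = 3  [given at root]
2. n1.cnt = true  [S.ok > 2]
3. n1.off = false  [S.ok > 3]
4. n2.tag = "yr"  ["yr"]
5. n2.key = true  [C.off == false]
6. n2.ok = "pk"  ["pk"]
7. n3.key = "pkyr"  [E.ok ++ E.tag]
8. n4.ok = 27  [len(D.key) + 23]
9. n5.val = 14  [terminal]
10. n4.off = false  [b.val > 14]
11. n4.val = 9  [b.val - 5]
12. n4.env = false  [S.ok > 27]
13. n6.key = 3  [len(D.key) - 1]
14. n7.hot = 6  [terminal]
15. n8.pre = "rv"  [terminal]
16. n6.acc = 18  [g.hot + A.key + 9]
17. n3.fin = "nr"  ["nr"]
18. n2.wid = -9  [len(D.fin) - 11]
19. n9.key = "pk"  ["pk"]
20. n10.val = 26  [terminal]
21. n9.wid = 16  [b.val * 2 - 36]
22. n9.mk = "rv"  ["rv"]
23. n11.hot = 27  [terminal]
24. n1.ok = true  [f.hot > 26]
25. n0.off = true  [S.ok > 2]
26. n0.val = 7  [S.ok + 4]
27. n0.env = false  [false]

18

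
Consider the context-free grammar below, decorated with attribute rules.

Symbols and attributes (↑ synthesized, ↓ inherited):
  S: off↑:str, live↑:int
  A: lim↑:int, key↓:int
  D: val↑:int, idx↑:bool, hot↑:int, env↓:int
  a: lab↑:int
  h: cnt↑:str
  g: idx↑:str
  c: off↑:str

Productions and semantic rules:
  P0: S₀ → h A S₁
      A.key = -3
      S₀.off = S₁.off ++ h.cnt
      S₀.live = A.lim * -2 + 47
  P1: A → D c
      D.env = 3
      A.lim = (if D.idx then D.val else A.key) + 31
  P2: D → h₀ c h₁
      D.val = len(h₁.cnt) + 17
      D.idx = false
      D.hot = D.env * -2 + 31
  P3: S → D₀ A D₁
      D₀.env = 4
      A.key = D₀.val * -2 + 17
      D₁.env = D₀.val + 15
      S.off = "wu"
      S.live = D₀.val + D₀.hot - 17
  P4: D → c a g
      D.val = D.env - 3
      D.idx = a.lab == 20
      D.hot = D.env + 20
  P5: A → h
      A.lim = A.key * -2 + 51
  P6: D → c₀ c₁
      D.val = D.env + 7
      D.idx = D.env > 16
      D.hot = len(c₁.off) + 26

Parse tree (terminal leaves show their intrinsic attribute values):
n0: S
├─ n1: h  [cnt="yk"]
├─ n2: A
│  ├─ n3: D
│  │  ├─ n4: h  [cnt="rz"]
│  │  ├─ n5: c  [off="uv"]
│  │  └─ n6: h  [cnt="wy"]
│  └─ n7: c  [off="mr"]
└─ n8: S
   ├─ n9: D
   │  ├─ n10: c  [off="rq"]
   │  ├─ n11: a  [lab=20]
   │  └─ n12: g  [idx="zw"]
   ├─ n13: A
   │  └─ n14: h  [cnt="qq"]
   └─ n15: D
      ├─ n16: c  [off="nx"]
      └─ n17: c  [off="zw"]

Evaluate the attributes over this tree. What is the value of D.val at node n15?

1. n1.cnt = "yk"  [terminal]
2. n2.key = -3  [-3]
3. n3.env = 3  [3]
4. n4.cnt = "rz"  [terminal]
5. n5.off = "uv"  [terminal]
6. n6.cnt = "wy"  [terminal]
7. n3.val = 19  [len(h₁.cnt) + 17]
8. n3.idx = false  [false]
9. n3.hot = 25  [D.env * -2 + 31]
10. n7.off = "mr"  [terminal]
11. n2.lim = 28  [(if D.idx then D.val else A.key) + 31]
12. n9.env = 4  [4]
13. n10.off = "rq"  [terminal]
14. n11.lab = 20  [terminal]
15. n12.idx = "zw"  [terminal]
16. n9.val = 1  [D.env - 3]
17. n9.idx = true  [a.lab == 20]
18. n9.hot = 24  [D.env + 20]
19. n13.key = 15  [D₀.val * -2 + 17]
20. n14.cnt = "qq"  [terminal]
21. n13.lim = 21  [A.key * -2 + 51]
22. n15.env = 16  [D₀.val + 15]
23. n16.off = "nx"  [terminal]
24. n17.off = "zw"  [terminal]
25. n15.val = 23  [D.env + 7]
26. n15.idx = false  [D.env > 16]
27. n15.hot = 28  [len(c₁.off) + 26]
28. n8.off = "wu"  ["wu"]
29. n8.live = 8  [D₀.val + D₀.hot - 17]
30. n0.off = "wuyk"  [S₁.off ++ h.cnt]
31. n0.live = -9  [A.lim * -2 + 47]

23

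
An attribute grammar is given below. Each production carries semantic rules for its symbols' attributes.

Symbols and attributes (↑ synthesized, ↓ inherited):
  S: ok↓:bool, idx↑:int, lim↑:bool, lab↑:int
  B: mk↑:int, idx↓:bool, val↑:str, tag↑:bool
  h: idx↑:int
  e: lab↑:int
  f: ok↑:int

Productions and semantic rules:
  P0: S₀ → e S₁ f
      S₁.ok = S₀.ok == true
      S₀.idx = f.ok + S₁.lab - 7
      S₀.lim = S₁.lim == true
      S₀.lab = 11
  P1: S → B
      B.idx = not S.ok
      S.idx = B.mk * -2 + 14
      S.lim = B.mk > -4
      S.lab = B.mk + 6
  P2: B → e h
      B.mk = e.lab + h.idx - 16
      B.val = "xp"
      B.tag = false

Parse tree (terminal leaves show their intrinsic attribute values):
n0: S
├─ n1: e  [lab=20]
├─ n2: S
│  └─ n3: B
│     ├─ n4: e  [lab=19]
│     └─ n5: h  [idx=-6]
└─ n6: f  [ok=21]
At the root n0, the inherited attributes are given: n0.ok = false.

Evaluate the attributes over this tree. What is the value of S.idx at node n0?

1. n0.ok = false  [given at root]
2. n1.lab = 20  [terminal]
3. n2.ok = false  [S₀.ok == true]
4. n3.idx = true  [not S.ok]
5. n4.lab = 19  [terminal]
6. n5.idx = -6  [terminal]
7. n3.mk = -3  [e.lab + h.idx - 16]
8. n3.val = "xp"  ["xp"]
9. n3.tag = false  [false]
10. n2.idx = 20  [B.mk * -2 + 14]
11. n2.lim = true  [B.mk > -4]
12. n2.lab = 3  [B.mk + 6]
13. n6.ok = 21  [terminal]
14. n0.idx = 17  [f.ok + S₁.lab - 7]
15. n0.lim = true  [S₁.lim == true]
16. n0.lab = 11  [11]

17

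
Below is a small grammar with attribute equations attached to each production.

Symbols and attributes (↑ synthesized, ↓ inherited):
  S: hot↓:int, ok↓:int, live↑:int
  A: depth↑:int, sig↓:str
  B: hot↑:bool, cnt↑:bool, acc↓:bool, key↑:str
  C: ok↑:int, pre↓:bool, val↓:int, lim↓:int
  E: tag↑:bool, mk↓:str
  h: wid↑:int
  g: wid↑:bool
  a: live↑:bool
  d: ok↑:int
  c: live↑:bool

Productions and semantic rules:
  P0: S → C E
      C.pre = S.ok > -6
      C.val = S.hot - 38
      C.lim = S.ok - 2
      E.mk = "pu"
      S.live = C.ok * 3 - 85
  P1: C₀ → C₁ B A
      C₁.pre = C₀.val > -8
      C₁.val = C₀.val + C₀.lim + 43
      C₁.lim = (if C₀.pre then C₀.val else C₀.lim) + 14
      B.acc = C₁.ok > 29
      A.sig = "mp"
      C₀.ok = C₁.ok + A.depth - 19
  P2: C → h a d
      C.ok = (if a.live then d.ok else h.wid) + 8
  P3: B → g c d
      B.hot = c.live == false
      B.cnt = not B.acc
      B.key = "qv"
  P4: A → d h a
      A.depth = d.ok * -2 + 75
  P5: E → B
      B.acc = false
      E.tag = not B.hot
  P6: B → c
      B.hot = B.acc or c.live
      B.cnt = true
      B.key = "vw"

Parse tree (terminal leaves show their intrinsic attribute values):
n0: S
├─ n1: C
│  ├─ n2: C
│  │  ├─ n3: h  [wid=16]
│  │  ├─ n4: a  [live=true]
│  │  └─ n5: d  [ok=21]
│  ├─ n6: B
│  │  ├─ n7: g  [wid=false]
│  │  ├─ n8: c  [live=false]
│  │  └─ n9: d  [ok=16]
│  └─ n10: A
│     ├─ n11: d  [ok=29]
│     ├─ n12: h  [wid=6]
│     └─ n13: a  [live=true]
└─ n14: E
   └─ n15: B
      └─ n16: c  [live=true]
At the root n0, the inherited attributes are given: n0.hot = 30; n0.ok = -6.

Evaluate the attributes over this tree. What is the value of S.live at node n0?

-4

1. n0.hot = 30  [given at root]
2. n0.ok = -6  [given at root]
3. n1.pre = false  [S.ok > -6]
4. n1.val = -8  [S.hot - 38]
5. n1.lim = -8  [S.ok - 2]
6. n2.pre = false  [C₀.val > -8]
7. n2.val = 27  [C₀.val + C₀.lim + 43]
8. n2.lim = 6  [(if C₀.pre then C₀.val else C₀.lim) + 14]
9. n3.wid = 16  [terminal]
10. n4.live = true  [terminal]
11. n5.ok = 21  [terminal]
12. n2.ok = 29  [(if a.live then d.ok else h.wid) + 8]
13. n6.acc = false  [C₁.ok > 29]
14. n7.wid = false  [terminal]
15. n8.live = false  [terminal]
16. n9.ok = 16  [terminal]
17. n6.hot = true  [c.live == false]
18. n6.cnt = true  [not B.acc]
19. n6.key = "qv"  ["qv"]
20. n10.sig = "mp"  ["mp"]
21. n11.ok = 29  [terminal]
22. n12.wid = 6  [terminal]
23. n13.live = true  [terminal]
24. n10.depth = 17  [d.ok * -2 + 75]
25. n1.ok = 27  [C₁.ok + A.depth - 19]
26. n14.mk = "pu"  ["pu"]
27. n15.acc = false  [false]
28. n16.live = true  [terminal]
29. n15.hot = true  [B.acc or c.live]
30. n15.cnt = true  [true]
31. n15.key = "vw"  ["vw"]
32. n14.tag = false  [not B.hot]
33. n0.live = -4  [C.ok * 3 - 85]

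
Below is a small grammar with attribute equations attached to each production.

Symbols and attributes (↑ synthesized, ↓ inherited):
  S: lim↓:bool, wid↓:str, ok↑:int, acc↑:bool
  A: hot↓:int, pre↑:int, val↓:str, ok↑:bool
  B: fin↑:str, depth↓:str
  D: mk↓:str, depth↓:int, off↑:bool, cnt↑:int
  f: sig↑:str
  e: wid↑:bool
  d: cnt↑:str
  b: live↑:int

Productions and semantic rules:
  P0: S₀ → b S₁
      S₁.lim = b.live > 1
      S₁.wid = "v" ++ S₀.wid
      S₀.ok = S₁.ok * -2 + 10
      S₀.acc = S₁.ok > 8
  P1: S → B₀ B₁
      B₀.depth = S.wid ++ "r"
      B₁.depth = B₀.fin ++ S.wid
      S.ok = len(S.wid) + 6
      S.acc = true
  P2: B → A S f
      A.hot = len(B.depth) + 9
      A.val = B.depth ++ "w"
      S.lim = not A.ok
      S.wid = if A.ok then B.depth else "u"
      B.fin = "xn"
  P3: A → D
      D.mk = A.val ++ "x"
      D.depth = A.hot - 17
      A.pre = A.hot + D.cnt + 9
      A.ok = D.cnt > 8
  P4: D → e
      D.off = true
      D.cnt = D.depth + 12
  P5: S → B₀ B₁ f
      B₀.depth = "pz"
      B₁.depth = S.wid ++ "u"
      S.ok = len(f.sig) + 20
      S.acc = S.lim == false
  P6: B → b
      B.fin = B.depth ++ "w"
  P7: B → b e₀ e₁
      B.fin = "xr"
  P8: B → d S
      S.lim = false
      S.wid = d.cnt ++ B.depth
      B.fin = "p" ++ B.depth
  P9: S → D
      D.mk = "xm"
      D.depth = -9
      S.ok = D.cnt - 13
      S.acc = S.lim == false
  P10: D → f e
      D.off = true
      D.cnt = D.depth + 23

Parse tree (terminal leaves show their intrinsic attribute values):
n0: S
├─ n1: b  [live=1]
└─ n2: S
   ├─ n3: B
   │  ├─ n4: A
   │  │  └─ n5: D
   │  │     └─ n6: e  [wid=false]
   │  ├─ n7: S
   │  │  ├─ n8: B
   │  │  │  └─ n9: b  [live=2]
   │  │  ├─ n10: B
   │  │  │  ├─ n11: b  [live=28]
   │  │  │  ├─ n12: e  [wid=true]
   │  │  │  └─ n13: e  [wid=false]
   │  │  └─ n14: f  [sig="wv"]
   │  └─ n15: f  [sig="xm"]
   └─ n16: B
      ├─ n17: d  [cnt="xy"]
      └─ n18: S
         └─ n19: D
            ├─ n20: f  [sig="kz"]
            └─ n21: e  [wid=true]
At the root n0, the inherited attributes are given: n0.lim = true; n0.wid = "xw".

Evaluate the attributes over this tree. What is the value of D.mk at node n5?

"vxwrwx"

1. n0.lim = true  [given at root]
2. n0.wid = "xw"  [given at root]
3. n1.live = 1  [terminal]
4. n2.lim = false  [b.live > 1]
5. n2.wid = "vxw"  ["v" ++ S₀.wid]
6. n3.depth = "vxwr"  [S.wid ++ "r"]
7. n4.hot = 13  [len(B.depth) + 9]
8. n4.val = "vxwrw"  [B.depth ++ "w"]
9. n5.mk = "vxwrwx"  [A.val ++ "x"]
10. n5.depth = -4  [A.hot - 17]
11. n6.wid = false  [terminal]
12. n5.off = true  [true]
13. n5.cnt = 8  [D.depth + 12]
14. n4.pre = 30  [A.hot + D.cnt + 9]
15. n4.ok = false  [D.cnt > 8]
16. n7.lim = true  [not A.ok]
17. n7.wid = "u"  [if A.ok then B.depth else "u"]
18. n8.depth = "pz"  ["pz"]
19. n9.live = 2  [terminal]
20. n8.fin = "pzw"  [B.depth ++ "w"]
21. n10.depth = "uu"  [S.wid ++ "u"]
22. n11.live = 28  [terminal]
23. n12.wid = true  [terminal]
24. n13.wid = false  [terminal]
25. n10.fin = "xr"  ["xr"]
26. n14.sig = "wv"  [terminal]
27. n7.ok = 22  [len(f.sig) + 20]
28. n7.acc = false  [S.lim == false]
29. n15.sig = "xm"  [terminal]
30. n3.fin = "xn"  ["xn"]
31. n16.depth = "xnvxw"  [B₀.fin ++ S.wid]
32. n17.cnt = "xy"  [terminal]
33. n18.lim = false  [false]
34. n18.wid = "xyxnvxw"  [d.cnt ++ B.depth]
35. n19.mk = "xm"  ["xm"]
36. n19.depth = -9  [-9]
37. n20.sig = "kz"  [terminal]
38. n21.wid = true  [terminal]
39. n19.off = true  [true]
40. n19.cnt = 14  [D.depth + 23]
41. n18.ok = 1  [D.cnt - 13]
42. n18.acc = true  [S.lim == false]
43. n16.fin = "pxnvxw"  ["p" ++ B.depth]
44. n2.ok = 9  [len(S.wid) + 6]
45. n2.acc = true  [true]
46. n0.ok = -8  [S₁.ok * -2 + 10]
47. n0.acc = true  [S₁.ok > 8]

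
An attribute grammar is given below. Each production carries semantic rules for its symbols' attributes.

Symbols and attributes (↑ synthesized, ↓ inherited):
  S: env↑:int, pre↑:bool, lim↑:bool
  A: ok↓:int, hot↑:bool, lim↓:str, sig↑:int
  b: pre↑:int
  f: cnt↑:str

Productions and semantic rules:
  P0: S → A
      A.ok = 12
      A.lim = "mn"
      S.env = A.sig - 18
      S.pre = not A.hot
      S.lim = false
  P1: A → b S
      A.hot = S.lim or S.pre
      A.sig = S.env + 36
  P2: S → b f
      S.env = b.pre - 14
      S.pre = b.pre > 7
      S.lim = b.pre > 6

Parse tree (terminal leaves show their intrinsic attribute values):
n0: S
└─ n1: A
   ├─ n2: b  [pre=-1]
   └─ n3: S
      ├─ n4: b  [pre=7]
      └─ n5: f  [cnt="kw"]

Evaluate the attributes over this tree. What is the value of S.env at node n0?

1. n1.ok = 12  [12]
2. n1.lim = "mn"  ["mn"]
3. n2.pre = -1  [terminal]
4. n4.pre = 7  [terminal]
5. n5.cnt = "kw"  [terminal]
6. n3.env = -7  [b.pre - 14]
7. n3.pre = false  [b.pre > 7]
8. n3.lim = true  [b.pre > 6]
9. n1.hot = true  [S.lim or S.pre]
10. n1.sig = 29  [S.env + 36]
11. n0.env = 11  [A.sig - 18]
12. n0.pre = false  [not A.hot]
13. n0.lim = false  [false]

11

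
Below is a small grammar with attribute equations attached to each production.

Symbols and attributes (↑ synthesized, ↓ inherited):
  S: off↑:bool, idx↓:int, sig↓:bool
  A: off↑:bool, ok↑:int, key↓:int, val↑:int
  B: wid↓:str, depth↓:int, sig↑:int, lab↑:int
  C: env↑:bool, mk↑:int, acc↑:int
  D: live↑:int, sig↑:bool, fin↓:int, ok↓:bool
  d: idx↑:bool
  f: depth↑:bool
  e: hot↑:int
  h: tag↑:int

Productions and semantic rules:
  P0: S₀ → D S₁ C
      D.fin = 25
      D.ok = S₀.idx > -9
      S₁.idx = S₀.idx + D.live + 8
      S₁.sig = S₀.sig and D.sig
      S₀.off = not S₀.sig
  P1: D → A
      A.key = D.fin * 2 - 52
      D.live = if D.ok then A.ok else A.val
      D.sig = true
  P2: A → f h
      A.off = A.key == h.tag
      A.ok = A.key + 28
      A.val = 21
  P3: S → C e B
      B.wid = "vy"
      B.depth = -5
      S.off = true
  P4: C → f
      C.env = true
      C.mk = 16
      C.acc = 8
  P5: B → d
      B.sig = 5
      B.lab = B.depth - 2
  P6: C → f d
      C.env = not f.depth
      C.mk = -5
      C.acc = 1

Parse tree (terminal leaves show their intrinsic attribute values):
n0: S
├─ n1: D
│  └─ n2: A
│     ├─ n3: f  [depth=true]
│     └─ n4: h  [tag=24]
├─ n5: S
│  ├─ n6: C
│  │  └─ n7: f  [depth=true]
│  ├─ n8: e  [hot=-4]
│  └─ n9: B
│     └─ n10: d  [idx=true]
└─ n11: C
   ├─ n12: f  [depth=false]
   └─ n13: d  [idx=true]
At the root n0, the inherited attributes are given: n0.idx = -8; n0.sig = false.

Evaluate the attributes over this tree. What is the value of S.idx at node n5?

26

1. n0.idx = -8  [given at root]
2. n0.sig = false  [given at root]
3. n1.fin = 25  [25]
4. n1.ok = true  [S₀.idx > -9]
5. n2.key = -2  [D.fin * 2 - 52]
6. n3.depth = true  [terminal]
7. n4.tag = 24  [terminal]
8. n2.off = false  [A.key == h.tag]
9. n2.ok = 26  [A.key + 28]
10. n2.val = 21  [21]
11. n1.live = 26  [if D.ok then A.ok else A.val]
12. n1.sig = true  [true]
13. n5.idx = 26  [S₀.idx + D.live + 8]
14. n5.sig = false  [S₀.sig and D.sig]
15. n7.depth = true  [terminal]
16. n6.env = true  [true]
17. n6.mk = 16  [16]
18. n6.acc = 8  [8]
19. n8.hot = -4  [terminal]
20. n9.wid = "vy"  ["vy"]
21. n9.depth = -5  [-5]
22. n10.idx = true  [terminal]
23. n9.sig = 5  [5]
24. n9.lab = -7  [B.depth - 2]
25. n5.off = true  [true]
26. n12.depth = false  [terminal]
27. n13.idx = true  [terminal]
28. n11.env = true  [not f.depth]
29. n11.mk = -5  [-5]
30. n11.acc = 1  [1]
31. n0.off = true  [not S₀.sig]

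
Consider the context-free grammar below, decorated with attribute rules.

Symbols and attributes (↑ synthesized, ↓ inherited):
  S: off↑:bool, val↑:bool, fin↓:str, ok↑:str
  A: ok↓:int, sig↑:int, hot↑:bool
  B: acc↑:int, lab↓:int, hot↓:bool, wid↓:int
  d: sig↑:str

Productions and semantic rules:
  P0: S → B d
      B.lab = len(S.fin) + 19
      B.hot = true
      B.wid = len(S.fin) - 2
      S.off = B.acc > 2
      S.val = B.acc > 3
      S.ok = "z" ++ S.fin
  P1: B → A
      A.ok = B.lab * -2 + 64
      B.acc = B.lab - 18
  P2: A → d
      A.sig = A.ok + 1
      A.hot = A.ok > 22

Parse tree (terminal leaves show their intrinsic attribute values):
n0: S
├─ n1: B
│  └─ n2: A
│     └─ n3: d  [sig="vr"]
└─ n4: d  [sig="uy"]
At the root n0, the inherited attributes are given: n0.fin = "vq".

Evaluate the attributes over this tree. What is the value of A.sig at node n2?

23

1. n0.fin = "vq"  [given at root]
2. n1.lab = 21  [len(S.fin) + 19]
3. n1.hot = true  [true]
4. n1.wid = 0  [len(S.fin) - 2]
5. n2.ok = 22  [B.lab * -2 + 64]
6. n3.sig = "vr"  [terminal]
7. n2.sig = 23  [A.ok + 1]
8. n2.hot = false  [A.ok > 22]
9. n1.acc = 3  [B.lab - 18]
10. n4.sig = "uy"  [terminal]
11. n0.off = true  [B.acc > 2]
12. n0.val = false  [B.acc > 3]
13. n0.ok = "zvq"  ["z" ++ S.fin]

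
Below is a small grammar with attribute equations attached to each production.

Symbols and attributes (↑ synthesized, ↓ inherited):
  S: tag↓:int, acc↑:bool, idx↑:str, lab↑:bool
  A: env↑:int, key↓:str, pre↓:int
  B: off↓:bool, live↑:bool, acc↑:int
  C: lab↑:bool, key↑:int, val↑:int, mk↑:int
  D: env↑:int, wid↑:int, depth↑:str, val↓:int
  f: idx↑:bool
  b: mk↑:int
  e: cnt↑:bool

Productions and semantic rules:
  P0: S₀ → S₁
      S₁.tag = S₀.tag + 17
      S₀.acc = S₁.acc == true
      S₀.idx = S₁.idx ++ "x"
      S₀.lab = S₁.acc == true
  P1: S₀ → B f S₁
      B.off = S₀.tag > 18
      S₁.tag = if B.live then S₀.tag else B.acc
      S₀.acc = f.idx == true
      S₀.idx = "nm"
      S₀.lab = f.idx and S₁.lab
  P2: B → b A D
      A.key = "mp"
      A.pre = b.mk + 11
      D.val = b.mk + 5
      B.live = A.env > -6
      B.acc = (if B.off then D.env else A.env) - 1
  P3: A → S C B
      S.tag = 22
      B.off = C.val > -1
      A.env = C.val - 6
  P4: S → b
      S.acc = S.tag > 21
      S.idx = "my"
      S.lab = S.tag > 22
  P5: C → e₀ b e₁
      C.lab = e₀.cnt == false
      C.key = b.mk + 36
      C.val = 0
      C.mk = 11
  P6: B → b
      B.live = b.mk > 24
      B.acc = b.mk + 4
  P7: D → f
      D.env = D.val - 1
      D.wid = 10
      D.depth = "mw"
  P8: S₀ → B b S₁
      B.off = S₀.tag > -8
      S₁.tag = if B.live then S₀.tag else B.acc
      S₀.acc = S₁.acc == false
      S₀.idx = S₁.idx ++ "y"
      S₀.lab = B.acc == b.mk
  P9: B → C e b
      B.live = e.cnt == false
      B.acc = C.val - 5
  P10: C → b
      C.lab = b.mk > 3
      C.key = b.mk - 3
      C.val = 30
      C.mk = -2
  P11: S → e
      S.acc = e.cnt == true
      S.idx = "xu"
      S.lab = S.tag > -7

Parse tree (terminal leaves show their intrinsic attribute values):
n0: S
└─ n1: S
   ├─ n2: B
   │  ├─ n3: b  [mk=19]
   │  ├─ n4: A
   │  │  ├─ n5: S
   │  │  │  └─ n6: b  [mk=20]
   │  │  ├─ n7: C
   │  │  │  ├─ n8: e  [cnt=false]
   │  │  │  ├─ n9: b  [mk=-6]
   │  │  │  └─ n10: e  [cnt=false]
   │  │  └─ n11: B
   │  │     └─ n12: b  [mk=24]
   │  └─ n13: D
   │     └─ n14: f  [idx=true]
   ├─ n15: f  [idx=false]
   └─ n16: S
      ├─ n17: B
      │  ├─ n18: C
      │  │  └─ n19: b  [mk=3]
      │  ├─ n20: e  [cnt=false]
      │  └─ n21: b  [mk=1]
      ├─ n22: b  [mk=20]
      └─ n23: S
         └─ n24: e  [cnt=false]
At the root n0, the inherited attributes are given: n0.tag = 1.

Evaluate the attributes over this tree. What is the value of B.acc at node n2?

1. n0.tag = 1  [given at root]
2. n1.tag = 18  [S₀.tag + 17]
3. n2.off = false  [S₀.tag > 18]
4. n3.mk = 19  [terminal]
5. n4.key = "mp"  ["mp"]
6. n4.pre = 30  [b.mk + 11]
7. n5.tag = 22  [22]
8. n6.mk = 20  [terminal]
9. n5.acc = true  [S.tag > 21]
10. n5.idx = "my"  ["my"]
11. n5.lab = false  [S.tag > 22]
12. n8.cnt = false  [terminal]
13. n9.mk = -6  [terminal]
14. n10.cnt = false  [terminal]
15. n7.lab = true  [e₀.cnt == false]
16. n7.key = 30  [b.mk + 36]
17. n7.val = 0  [0]
18. n7.mk = 11  [11]
19. n11.off = true  [C.val > -1]
20. n12.mk = 24  [terminal]
21. n11.live = false  [b.mk > 24]
22. n11.acc = 28  [b.mk + 4]
23. n4.env = -6  [C.val - 6]
24. n13.val = 24  [b.mk + 5]
25. n14.idx = true  [terminal]
26. n13.env = 23  [D.val - 1]
27. n13.wid = 10  [10]
28. n13.depth = "mw"  ["mw"]
29. n2.live = false  [A.env > -6]
30. n2.acc = -7  [(if B.off then D.env else A.env) - 1]
31. n15.idx = false  [terminal]
32. n16.tag = -7  [if B.live then S₀.tag else B.acc]
33. n17.off = true  [S₀.tag > -8]
34. n19.mk = 3  [terminal]
35. n18.lab = false  [b.mk > 3]
36. n18.key = 0  [b.mk - 3]
37. n18.val = 30  [30]
38. n18.mk = -2  [-2]
39. n20.cnt = false  [terminal]
40. n21.mk = 1  [terminal]
41. n17.live = true  [e.cnt == false]
42. n17.acc = 25  [C.val - 5]
43. n22.mk = 20  [terminal]
44. n23.tag = -7  [if B.live then S₀.tag else B.acc]
45. n24.cnt = false  [terminal]
46. n23.acc = false  [e.cnt == true]
47. n23.idx = "xu"  ["xu"]
48. n23.lab = false  [S.tag > -7]
49. n16.acc = true  [S₁.acc == false]
50. n16.idx = "xuy"  [S₁.idx ++ "y"]
51. n16.lab = false  [B.acc == b.mk]
52. n1.acc = false  [f.idx == true]
53. n1.idx = "nm"  ["nm"]
54. n1.lab = false  [f.idx and S₁.lab]
55. n0.acc = false  [S₁.acc == true]
56. n0.idx = "nmx"  [S₁.idx ++ "x"]
57. n0.lab = false  [S₁.acc == true]

-7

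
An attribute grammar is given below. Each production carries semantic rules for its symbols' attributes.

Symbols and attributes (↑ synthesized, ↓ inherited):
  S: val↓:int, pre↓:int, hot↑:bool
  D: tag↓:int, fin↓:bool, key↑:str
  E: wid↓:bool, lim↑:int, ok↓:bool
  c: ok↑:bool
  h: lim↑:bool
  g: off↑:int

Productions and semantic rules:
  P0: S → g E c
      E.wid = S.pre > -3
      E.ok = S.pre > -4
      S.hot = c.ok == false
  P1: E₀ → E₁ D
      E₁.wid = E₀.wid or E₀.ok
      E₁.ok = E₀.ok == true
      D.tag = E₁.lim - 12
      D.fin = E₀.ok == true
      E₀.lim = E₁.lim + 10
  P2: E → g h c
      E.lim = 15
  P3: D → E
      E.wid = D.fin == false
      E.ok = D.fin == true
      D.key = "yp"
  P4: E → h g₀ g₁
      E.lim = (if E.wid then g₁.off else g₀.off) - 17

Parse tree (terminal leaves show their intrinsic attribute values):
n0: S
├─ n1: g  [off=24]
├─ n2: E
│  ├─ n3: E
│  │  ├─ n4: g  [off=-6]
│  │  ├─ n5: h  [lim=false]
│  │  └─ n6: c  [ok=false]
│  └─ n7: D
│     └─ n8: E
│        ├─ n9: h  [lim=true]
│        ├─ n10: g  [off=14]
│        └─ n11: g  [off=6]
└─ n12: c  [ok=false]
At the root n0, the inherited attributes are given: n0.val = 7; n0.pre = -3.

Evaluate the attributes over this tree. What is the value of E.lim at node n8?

1. n0.val = 7  [given at root]
2. n0.pre = -3  [given at root]
3. n1.off = 24  [terminal]
4. n2.wid = false  [S.pre > -3]
5. n2.ok = true  [S.pre > -4]
6. n3.wid = true  [E₀.wid or E₀.ok]
7. n3.ok = true  [E₀.ok == true]
8. n4.off = -6  [terminal]
9. n5.lim = false  [terminal]
10. n6.ok = false  [terminal]
11. n3.lim = 15  [15]
12. n7.tag = 3  [E₁.lim - 12]
13. n7.fin = true  [E₀.ok == true]
14. n8.wid = false  [D.fin == false]
15. n8.ok = true  [D.fin == true]
16. n9.lim = true  [terminal]
17. n10.off = 14  [terminal]
18. n11.off = 6  [terminal]
19. n8.lim = -3  [(if E.wid then g₁.off else g₀.off) - 17]
20. n7.key = "yp"  ["yp"]
21. n2.lim = 25  [E₁.lim + 10]
22. n12.ok = false  [terminal]
23. n0.hot = true  [c.ok == false]

-3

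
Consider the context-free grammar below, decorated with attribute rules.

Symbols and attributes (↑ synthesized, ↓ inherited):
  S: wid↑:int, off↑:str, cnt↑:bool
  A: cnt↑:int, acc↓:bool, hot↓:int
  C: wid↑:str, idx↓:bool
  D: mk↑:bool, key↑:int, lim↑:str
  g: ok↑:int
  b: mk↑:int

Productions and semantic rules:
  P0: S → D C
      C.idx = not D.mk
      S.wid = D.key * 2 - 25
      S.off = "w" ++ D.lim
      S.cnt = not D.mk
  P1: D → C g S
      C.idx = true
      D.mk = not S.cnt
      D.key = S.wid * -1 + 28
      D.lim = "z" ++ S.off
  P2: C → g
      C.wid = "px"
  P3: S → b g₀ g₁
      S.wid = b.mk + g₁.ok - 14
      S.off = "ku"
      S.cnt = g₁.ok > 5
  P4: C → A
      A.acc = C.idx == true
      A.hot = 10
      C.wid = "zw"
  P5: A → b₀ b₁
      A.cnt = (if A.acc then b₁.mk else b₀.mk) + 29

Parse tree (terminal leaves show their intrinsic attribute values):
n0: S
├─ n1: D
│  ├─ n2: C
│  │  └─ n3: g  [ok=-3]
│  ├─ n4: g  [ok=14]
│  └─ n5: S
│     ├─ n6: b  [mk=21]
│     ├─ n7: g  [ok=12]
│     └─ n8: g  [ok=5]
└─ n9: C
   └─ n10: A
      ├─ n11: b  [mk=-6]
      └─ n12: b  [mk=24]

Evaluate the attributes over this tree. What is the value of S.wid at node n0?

1. n2.idx = true  [true]
2. n3.ok = -3  [terminal]
3. n2.wid = "px"  ["px"]
4. n4.ok = 14  [terminal]
5. n6.mk = 21  [terminal]
6. n7.ok = 12  [terminal]
7. n8.ok = 5  [terminal]
8. n5.wid = 12  [b.mk + g₁.ok - 14]
9. n5.off = "ku"  ["ku"]
10. n5.cnt = false  [g₁.ok > 5]
11. n1.mk = true  [not S.cnt]
12. n1.key = 16  [S.wid * -1 + 28]
13. n1.lim = "zku"  ["z" ++ S.off]
14. n9.idx = false  [not D.mk]
15. n10.acc = false  [C.idx == true]
16. n10.hot = 10  [10]
17. n11.mk = -6  [terminal]
18. n12.mk = 24  [terminal]
19. n10.cnt = 23  [(if A.acc then b₁.mk else b₀.mk) + 29]
20. n9.wid = "zw"  ["zw"]
21. n0.wid = 7  [D.key * 2 - 25]
22. n0.off = "wzku"  ["w" ++ D.lim]
23. n0.cnt = false  [not D.mk]

7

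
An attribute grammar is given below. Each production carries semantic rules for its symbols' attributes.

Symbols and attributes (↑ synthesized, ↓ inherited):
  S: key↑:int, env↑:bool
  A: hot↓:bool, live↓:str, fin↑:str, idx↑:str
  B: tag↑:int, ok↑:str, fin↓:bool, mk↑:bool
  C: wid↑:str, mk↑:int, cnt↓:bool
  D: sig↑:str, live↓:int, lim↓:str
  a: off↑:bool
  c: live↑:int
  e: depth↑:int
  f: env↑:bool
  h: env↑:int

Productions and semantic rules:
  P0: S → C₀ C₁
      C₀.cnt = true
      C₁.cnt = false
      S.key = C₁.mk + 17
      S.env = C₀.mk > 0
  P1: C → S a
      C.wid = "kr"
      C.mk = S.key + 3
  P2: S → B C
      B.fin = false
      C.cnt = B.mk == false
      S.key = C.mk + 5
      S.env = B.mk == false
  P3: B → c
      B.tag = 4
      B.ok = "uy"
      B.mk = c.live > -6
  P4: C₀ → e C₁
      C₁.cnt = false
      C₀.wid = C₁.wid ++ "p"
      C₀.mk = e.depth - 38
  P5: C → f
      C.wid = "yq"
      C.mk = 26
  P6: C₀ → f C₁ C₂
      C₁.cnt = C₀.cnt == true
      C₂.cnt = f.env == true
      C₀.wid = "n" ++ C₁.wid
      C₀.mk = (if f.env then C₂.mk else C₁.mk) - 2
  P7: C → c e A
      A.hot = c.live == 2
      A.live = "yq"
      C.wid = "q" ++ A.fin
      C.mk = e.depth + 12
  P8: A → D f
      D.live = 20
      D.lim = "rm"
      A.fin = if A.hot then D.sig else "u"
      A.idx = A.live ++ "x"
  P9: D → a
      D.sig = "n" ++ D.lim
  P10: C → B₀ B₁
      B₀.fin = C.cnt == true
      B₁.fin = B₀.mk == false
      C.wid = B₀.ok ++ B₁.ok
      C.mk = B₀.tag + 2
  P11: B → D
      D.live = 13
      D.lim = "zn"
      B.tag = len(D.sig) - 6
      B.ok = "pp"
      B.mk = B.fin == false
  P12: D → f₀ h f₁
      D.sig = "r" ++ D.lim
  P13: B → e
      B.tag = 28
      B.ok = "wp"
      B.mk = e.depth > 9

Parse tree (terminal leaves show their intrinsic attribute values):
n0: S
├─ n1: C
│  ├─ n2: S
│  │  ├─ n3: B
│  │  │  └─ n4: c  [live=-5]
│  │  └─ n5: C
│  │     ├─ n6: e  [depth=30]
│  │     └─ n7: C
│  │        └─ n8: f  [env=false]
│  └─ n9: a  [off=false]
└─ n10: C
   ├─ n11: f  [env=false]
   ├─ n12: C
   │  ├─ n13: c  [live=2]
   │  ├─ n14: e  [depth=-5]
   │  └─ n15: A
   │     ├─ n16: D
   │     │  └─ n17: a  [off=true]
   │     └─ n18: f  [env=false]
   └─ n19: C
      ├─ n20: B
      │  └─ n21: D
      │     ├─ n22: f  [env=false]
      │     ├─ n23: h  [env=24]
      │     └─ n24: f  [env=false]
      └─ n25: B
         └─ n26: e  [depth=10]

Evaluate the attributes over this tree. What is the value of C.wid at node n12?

1. n1.cnt = true  [true]
2. n3.fin = false  [false]
3. n4.live = -5  [terminal]
4. n3.tag = 4  [4]
5. n3.ok = "uy"  ["uy"]
6. n3.mk = true  [c.live > -6]
7. n5.cnt = false  [B.mk == false]
8. n6.depth = 30  [terminal]
9. n7.cnt = false  [false]
10. n8.env = false  [terminal]
11. n7.wid = "yq"  ["yq"]
12. n7.mk = 26  [26]
13. n5.wid = "yqp"  [C₁.wid ++ "p"]
14. n5.mk = -8  [e.depth - 38]
15. n2.key = -3  [C.mk + 5]
16. n2.env = false  [B.mk == false]
17. n9.off = false  [terminal]
18. n1.wid = "kr"  ["kr"]
19. n1.mk = 0  [S.key + 3]
20. n10.cnt = false  [false]
21. n11.env = false  [terminal]
22. n12.cnt = false  [C₀.cnt == true]
23. n13.live = 2  [terminal]
24. n14.depth = -5  [terminal]
25. n15.hot = true  [c.live == 2]
26. n15.live = "yq"  ["yq"]
27. n16.live = 20  [20]
28. n16.lim = "rm"  ["rm"]
29. n17.off = true  [terminal]
30. n16.sig = "nrm"  ["n" ++ D.lim]
31. n18.env = false  [terminal]
32. n15.fin = "nrm"  [if A.hot then D.sig else "u"]
33. n15.idx = "yqx"  [A.live ++ "x"]
34. n12.wid = "qnrm"  ["q" ++ A.fin]
35. n12.mk = 7  [e.depth + 12]
36. n19.cnt = false  [f.env == true]
37. n20.fin = false  [C.cnt == true]
38. n21.live = 13  [13]
39. n21.lim = "zn"  ["zn"]
40. n22.env = false  [terminal]
41. n23.env = 24  [terminal]
42. n24.env = false  [terminal]
43. n21.sig = "rzn"  ["r" ++ D.lim]
44. n20.tag = -3  [len(D.sig) - 6]
45. n20.ok = "pp"  ["pp"]
46. n20.mk = true  [B.fin == false]
47. n25.fin = false  [B₀.mk == false]
48. n26.depth = 10  [terminal]
49. n25.tag = 28  [28]
50. n25.ok = "wp"  ["wp"]
51. n25.mk = true  [e.depth > 9]
52. n19.wid = "ppwp"  [B₀.ok ++ B₁.ok]
53. n19.mk = -1  [B₀.tag + 2]
54. n10.wid = "nqnrm"  ["n" ++ C₁.wid]
55. n10.mk = 5  [(if f.env then C₂.mk else C₁.mk) - 2]
56. n0.key = 22  [C₁.mk + 17]
57. n0.env = false  [C₀.mk > 0]

"qnrm"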